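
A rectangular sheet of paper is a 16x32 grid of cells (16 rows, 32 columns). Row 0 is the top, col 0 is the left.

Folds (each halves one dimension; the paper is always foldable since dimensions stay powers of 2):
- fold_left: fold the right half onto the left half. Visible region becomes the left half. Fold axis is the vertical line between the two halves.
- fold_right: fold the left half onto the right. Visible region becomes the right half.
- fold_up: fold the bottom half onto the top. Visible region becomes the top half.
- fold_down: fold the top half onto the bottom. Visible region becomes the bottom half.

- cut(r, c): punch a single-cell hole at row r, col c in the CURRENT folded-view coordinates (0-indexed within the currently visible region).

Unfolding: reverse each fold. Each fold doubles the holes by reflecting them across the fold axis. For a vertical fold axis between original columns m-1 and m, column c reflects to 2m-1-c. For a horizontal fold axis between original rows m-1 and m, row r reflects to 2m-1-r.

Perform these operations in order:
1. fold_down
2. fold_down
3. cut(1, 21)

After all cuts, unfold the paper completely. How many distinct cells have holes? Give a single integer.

Answer: 4

Derivation:
Op 1 fold_down: fold axis h@8; visible region now rows[8,16) x cols[0,32) = 8x32
Op 2 fold_down: fold axis h@12; visible region now rows[12,16) x cols[0,32) = 4x32
Op 3 cut(1, 21): punch at orig (13,21); cuts so far [(13, 21)]; region rows[12,16) x cols[0,32) = 4x32
Unfold 1 (reflect across h@12): 2 holes -> [(10, 21), (13, 21)]
Unfold 2 (reflect across h@8): 4 holes -> [(2, 21), (5, 21), (10, 21), (13, 21)]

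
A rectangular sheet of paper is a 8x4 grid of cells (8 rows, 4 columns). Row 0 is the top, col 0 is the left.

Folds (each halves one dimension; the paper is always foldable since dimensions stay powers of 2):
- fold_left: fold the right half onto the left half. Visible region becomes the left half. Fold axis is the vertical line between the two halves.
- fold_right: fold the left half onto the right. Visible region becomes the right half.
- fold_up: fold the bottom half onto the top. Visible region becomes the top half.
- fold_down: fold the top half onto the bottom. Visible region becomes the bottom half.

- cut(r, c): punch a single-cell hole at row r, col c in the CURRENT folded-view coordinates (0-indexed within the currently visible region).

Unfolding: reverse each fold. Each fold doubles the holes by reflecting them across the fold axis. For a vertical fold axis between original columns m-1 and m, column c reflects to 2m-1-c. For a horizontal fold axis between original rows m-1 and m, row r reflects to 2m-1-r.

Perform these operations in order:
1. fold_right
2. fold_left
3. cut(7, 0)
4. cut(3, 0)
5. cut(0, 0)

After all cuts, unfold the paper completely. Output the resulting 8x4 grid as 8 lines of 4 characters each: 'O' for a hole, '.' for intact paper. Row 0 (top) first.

Op 1 fold_right: fold axis v@2; visible region now rows[0,8) x cols[2,4) = 8x2
Op 2 fold_left: fold axis v@3; visible region now rows[0,8) x cols[2,3) = 8x1
Op 3 cut(7, 0): punch at orig (7,2); cuts so far [(7, 2)]; region rows[0,8) x cols[2,3) = 8x1
Op 4 cut(3, 0): punch at orig (3,2); cuts so far [(3, 2), (7, 2)]; region rows[0,8) x cols[2,3) = 8x1
Op 5 cut(0, 0): punch at orig (0,2); cuts so far [(0, 2), (3, 2), (7, 2)]; region rows[0,8) x cols[2,3) = 8x1
Unfold 1 (reflect across v@3): 6 holes -> [(0, 2), (0, 3), (3, 2), (3, 3), (7, 2), (7, 3)]
Unfold 2 (reflect across v@2): 12 holes -> [(0, 0), (0, 1), (0, 2), (0, 3), (3, 0), (3, 1), (3, 2), (3, 3), (7, 0), (7, 1), (7, 2), (7, 3)]

Answer: OOOO
....
....
OOOO
....
....
....
OOOO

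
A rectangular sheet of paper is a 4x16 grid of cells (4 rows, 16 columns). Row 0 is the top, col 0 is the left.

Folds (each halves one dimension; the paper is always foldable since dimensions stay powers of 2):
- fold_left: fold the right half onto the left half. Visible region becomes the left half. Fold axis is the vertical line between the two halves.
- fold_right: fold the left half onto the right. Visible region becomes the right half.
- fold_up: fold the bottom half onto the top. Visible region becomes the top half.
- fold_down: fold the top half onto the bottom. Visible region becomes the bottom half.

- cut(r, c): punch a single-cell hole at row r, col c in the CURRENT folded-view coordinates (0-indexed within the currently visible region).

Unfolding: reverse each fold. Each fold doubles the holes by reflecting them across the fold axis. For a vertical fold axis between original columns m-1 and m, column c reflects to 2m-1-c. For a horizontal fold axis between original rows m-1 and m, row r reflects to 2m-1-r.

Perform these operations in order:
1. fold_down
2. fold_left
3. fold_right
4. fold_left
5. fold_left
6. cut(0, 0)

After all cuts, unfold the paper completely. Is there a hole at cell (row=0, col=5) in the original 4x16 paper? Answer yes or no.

Answer: no

Derivation:
Op 1 fold_down: fold axis h@2; visible region now rows[2,4) x cols[0,16) = 2x16
Op 2 fold_left: fold axis v@8; visible region now rows[2,4) x cols[0,8) = 2x8
Op 3 fold_right: fold axis v@4; visible region now rows[2,4) x cols[4,8) = 2x4
Op 4 fold_left: fold axis v@6; visible region now rows[2,4) x cols[4,6) = 2x2
Op 5 fold_left: fold axis v@5; visible region now rows[2,4) x cols[4,5) = 2x1
Op 6 cut(0, 0): punch at orig (2,4); cuts so far [(2, 4)]; region rows[2,4) x cols[4,5) = 2x1
Unfold 1 (reflect across v@5): 2 holes -> [(2, 4), (2, 5)]
Unfold 2 (reflect across v@6): 4 holes -> [(2, 4), (2, 5), (2, 6), (2, 7)]
Unfold 3 (reflect across v@4): 8 holes -> [(2, 0), (2, 1), (2, 2), (2, 3), (2, 4), (2, 5), (2, 6), (2, 7)]
Unfold 4 (reflect across v@8): 16 holes -> [(2, 0), (2, 1), (2, 2), (2, 3), (2, 4), (2, 5), (2, 6), (2, 7), (2, 8), (2, 9), (2, 10), (2, 11), (2, 12), (2, 13), (2, 14), (2, 15)]
Unfold 5 (reflect across h@2): 32 holes -> [(1, 0), (1, 1), (1, 2), (1, 3), (1, 4), (1, 5), (1, 6), (1, 7), (1, 8), (1, 9), (1, 10), (1, 11), (1, 12), (1, 13), (1, 14), (1, 15), (2, 0), (2, 1), (2, 2), (2, 3), (2, 4), (2, 5), (2, 6), (2, 7), (2, 8), (2, 9), (2, 10), (2, 11), (2, 12), (2, 13), (2, 14), (2, 15)]
Holes: [(1, 0), (1, 1), (1, 2), (1, 3), (1, 4), (1, 5), (1, 6), (1, 7), (1, 8), (1, 9), (1, 10), (1, 11), (1, 12), (1, 13), (1, 14), (1, 15), (2, 0), (2, 1), (2, 2), (2, 3), (2, 4), (2, 5), (2, 6), (2, 7), (2, 8), (2, 9), (2, 10), (2, 11), (2, 12), (2, 13), (2, 14), (2, 15)]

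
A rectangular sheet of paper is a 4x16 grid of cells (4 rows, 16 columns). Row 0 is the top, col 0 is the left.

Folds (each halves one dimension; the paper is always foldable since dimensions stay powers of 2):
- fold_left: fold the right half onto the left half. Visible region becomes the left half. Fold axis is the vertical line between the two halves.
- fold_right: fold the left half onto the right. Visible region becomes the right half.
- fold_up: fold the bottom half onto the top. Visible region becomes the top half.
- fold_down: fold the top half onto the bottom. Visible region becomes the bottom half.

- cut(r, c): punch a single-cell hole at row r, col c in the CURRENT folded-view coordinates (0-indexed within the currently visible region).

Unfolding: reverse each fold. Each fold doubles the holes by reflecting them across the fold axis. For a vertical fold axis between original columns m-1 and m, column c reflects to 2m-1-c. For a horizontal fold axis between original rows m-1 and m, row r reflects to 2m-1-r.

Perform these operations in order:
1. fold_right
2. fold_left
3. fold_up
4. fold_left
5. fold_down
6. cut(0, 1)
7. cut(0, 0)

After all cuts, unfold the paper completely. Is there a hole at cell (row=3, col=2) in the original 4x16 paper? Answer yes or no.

Answer: yes

Derivation:
Op 1 fold_right: fold axis v@8; visible region now rows[0,4) x cols[8,16) = 4x8
Op 2 fold_left: fold axis v@12; visible region now rows[0,4) x cols[8,12) = 4x4
Op 3 fold_up: fold axis h@2; visible region now rows[0,2) x cols[8,12) = 2x4
Op 4 fold_left: fold axis v@10; visible region now rows[0,2) x cols[8,10) = 2x2
Op 5 fold_down: fold axis h@1; visible region now rows[1,2) x cols[8,10) = 1x2
Op 6 cut(0, 1): punch at orig (1,9); cuts so far [(1, 9)]; region rows[1,2) x cols[8,10) = 1x2
Op 7 cut(0, 0): punch at orig (1,8); cuts so far [(1, 8), (1, 9)]; region rows[1,2) x cols[8,10) = 1x2
Unfold 1 (reflect across h@1): 4 holes -> [(0, 8), (0, 9), (1, 8), (1, 9)]
Unfold 2 (reflect across v@10): 8 holes -> [(0, 8), (0, 9), (0, 10), (0, 11), (1, 8), (1, 9), (1, 10), (1, 11)]
Unfold 3 (reflect across h@2): 16 holes -> [(0, 8), (0, 9), (0, 10), (0, 11), (1, 8), (1, 9), (1, 10), (1, 11), (2, 8), (2, 9), (2, 10), (2, 11), (3, 8), (3, 9), (3, 10), (3, 11)]
Unfold 4 (reflect across v@12): 32 holes -> [(0, 8), (0, 9), (0, 10), (0, 11), (0, 12), (0, 13), (0, 14), (0, 15), (1, 8), (1, 9), (1, 10), (1, 11), (1, 12), (1, 13), (1, 14), (1, 15), (2, 8), (2, 9), (2, 10), (2, 11), (2, 12), (2, 13), (2, 14), (2, 15), (3, 8), (3, 9), (3, 10), (3, 11), (3, 12), (3, 13), (3, 14), (3, 15)]
Unfold 5 (reflect across v@8): 64 holes -> [(0, 0), (0, 1), (0, 2), (0, 3), (0, 4), (0, 5), (0, 6), (0, 7), (0, 8), (0, 9), (0, 10), (0, 11), (0, 12), (0, 13), (0, 14), (0, 15), (1, 0), (1, 1), (1, 2), (1, 3), (1, 4), (1, 5), (1, 6), (1, 7), (1, 8), (1, 9), (1, 10), (1, 11), (1, 12), (1, 13), (1, 14), (1, 15), (2, 0), (2, 1), (2, 2), (2, 3), (2, 4), (2, 5), (2, 6), (2, 7), (2, 8), (2, 9), (2, 10), (2, 11), (2, 12), (2, 13), (2, 14), (2, 15), (3, 0), (3, 1), (3, 2), (3, 3), (3, 4), (3, 5), (3, 6), (3, 7), (3, 8), (3, 9), (3, 10), (3, 11), (3, 12), (3, 13), (3, 14), (3, 15)]
Holes: [(0, 0), (0, 1), (0, 2), (0, 3), (0, 4), (0, 5), (0, 6), (0, 7), (0, 8), (0, 9), (0, 10), (0, 11), (0, 12), (0, 13), (0, 14), (0, 15), (1, 0), (1, 1), (1, 2), (1, 3), (1, 4), (1, 5), (1, 6), (1, 7), (1, 8), (1, 9), (1, 10), (1, 11), (1, 12), (1, 13), (1, 14), (1, 15), (2, 0), (2, 1), (2, 2), (2, 3), (2, 4), (2, 5), (2, 6), (2, 7), (2, 8), (2, 9), (2, 10), (2, 11), (2, 12), (2, 13), (2, 14), (2, 15), (3, 0), (3, 1), (3, 2), (3, 3), (3, 4), (3, 5), (3, 6), (3, 7), (3, 8), (3, 9), (3, 10), (3, 11), (3, 12), (3, 13), (3, 14), (3, 15)]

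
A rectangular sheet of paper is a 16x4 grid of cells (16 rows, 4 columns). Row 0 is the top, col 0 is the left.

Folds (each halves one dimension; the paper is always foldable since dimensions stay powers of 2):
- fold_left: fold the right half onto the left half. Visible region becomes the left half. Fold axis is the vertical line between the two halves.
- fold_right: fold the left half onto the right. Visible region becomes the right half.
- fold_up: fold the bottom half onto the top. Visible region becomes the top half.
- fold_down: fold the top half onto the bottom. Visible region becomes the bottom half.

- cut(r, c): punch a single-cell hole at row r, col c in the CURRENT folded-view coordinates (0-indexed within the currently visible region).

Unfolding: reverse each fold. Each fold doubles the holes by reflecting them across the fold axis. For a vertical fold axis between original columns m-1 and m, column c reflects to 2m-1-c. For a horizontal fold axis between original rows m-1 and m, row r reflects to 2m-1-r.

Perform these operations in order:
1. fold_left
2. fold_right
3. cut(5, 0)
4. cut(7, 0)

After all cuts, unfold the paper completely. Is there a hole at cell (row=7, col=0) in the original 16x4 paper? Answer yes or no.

Op 1 fold_left: fold axis v@2; visible region now rows[0,16) x cols[0,2) = 16x2
Op 2 fold_right: fold axis v@1; visible region now rows[0,16) x cols[1,2) = 16x1
Op 3 cut(5, 0): punch at orig (5,1); cuts so far [(5, 1)]; region rows[0,16) x cols[1,2) = 16x1
Op 4 cut(7, 0): punch at orig (7,1); cuts so far [(5, 1), (7, 1)]; region rows[0,16) x cols[1,2) = 16x1
Unfold 1 (reflect across v@1): 4 holes -> [(5, 0), (5, 1), (7, 0), (7, 1)]
Unfold 2 (reflect across v@2): 8 holes -> [(5, 0), (5, 1), (5, 2), (5, 3), (7, 0), (7, 1), (7, 2), (7, 3)]
Holes: [(5, 0), (5, 1), (5, 2), (5, 3), (7, 0), (7, 1), (7, 2), (7, 3)]

Answer: yes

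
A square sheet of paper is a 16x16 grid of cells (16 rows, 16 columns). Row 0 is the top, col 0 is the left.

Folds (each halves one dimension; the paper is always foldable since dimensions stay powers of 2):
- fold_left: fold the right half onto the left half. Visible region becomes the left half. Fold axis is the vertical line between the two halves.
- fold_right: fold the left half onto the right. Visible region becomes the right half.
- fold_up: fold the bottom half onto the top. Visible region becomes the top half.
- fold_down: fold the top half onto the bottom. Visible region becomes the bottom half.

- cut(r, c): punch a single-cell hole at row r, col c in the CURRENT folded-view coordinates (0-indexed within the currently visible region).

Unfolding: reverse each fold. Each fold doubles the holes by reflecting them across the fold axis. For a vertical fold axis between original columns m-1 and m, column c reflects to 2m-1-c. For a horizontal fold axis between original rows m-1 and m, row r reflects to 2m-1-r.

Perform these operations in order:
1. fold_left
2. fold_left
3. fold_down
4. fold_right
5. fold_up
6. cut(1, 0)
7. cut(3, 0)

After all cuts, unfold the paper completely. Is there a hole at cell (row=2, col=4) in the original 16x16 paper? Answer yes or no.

Op 1 fold_left: fold axis v@8; visible region now rows[0,16) x cols[0,8) = 16x8
Op 2 fold_left: fold axis v@4; visible region now rows[0,16) x cols[0,4) = 16x4
Op 3 fold_down: fold axis h@8; visible region now rows[8,16) x cols[0,4) = 8x4
Op 4 fold_right: fold axis v@2; visible region now rows[8,16) x cols[2,4) = 8x2
Op 5 fold_up: fold axis h@12; visible region now rows[8,12) x cols[2,4) = 4x2
Op 6 cut(1, 0): punch at orig (9,2); cuts so far [(9, 2)]; region rows[8,12) x cols[2,4) = 4x2
Op 7 cut(3, 0): punch at orig (11,2); cuts so far [(9, 2), (11, 2)]; region rows[8,12) x cols[2,4) = 4x2
Unfold 1 (reflect across h@12): 4 holes -> [(9, 2), (11, 2), (12, 2), (14, 2)]
Unfold 2 (reflect across v@2): 8 holes -> [(9, 1), (9, 2), (11, 1), (11, 2), (12, 1), (12, 2), (14, 1), (14, 2)]
Unfold 3 (reflect across h@8): 16 holes -> [(1, 1), (1, 2), (3, 1), (3, 2), (4, 1), (4, 2), (6, 1), (6, 2), (9, 1), (9, 2), (11, 1), (11, 2), (12, 1), (12, 2), (14, 1), (14, 2)]
Unfold 4 (reflect across v@4): 32 holes -> [(1, 1), (1, 2), (1, 5), (1, 6), (3, 1), (3, 2), (3, 5), (3, 6), (4, 1), (4, 2), (4, 5), (4, 6), (6, 1), (6, 2), (6, 5), (6, 6), (9, 1), (9, 2), (9, 5), (9, 6), (11, 1), (11, 2), (11, 5), (11, 6), (12, 1), (12, 2), (12, 5), (12, 6), (14, 1), (14, 2), (14, 5), (14, 6)]
Unfold 5 (reflect across v@8): 64 holes -> [(1, 1), (1, 2), (1, 5), (1, 6), (1, 9), (1, 10), (1, 13), (1, 14), (3, 1), (3, 2), (3, 5), (3, 6), (3, 9), (3, 10), (3, 13), (3, 14), (4, 1), (4, 2), (4, 5), (4, 6), (4, 9), (4, 10), (4, 13), (4, 14), (6, 1), (6, 2), (6, 5), (6, 6), (6, 9), (6, 10), (6, 13), (6, 14), (9, 1), (9, 2), (9, 5), (9, 6), (9, 9), (9, 10), (9, 13), (9, 14), (11, 1), (11, 2), (11, 5), (11, 6), (11, 9), (11, 10), (11, 13), (11, 14), (12, 1), (12, 2), (12, 5), (12, 6), (12, 9), (12, 10), (12, 13), (12, 14), (14, 1), (14, 2), (14, 5), (14, 6), (14, 9), (14, 10), (14, 13), (14, 14)]
Holes: [(1, 1), (1, 2), (1, 5), (1, 6), (1, 9), (1, 10), (1, 13), (1, 14), (3, 1), (3, 2), (3, 5), (3, 6), (3, 9), (3, 10), (3, 13), (3, 14), (4, 1), (4, 2), (4, 5), (4, 6), (4, 9), (4, 10), (4, 13), (4, 14), (6, 1), (6, 2), (6, 5), (6, 6), (6, 9), (6, 10), (6, 13), (6, 14), (9, 1), (9, 2), (9, 5), (9, 6), (9, 9), (9, 10), (9, 13), (9, 14), (11, 1), (11, 2), (11, 5), (11, 6), (11, 9), (11, 10), (11, 13), (11, 14), (12, 1), (12, 2), (12, 5), (12, 6), (12, 9), (12, 10), (12, 13), (12, 14), (14, 1), (14, 2), (14, 5), (14, 6), (14, 9), (14, 10), (14, 13), (14, 14)]

Answer: no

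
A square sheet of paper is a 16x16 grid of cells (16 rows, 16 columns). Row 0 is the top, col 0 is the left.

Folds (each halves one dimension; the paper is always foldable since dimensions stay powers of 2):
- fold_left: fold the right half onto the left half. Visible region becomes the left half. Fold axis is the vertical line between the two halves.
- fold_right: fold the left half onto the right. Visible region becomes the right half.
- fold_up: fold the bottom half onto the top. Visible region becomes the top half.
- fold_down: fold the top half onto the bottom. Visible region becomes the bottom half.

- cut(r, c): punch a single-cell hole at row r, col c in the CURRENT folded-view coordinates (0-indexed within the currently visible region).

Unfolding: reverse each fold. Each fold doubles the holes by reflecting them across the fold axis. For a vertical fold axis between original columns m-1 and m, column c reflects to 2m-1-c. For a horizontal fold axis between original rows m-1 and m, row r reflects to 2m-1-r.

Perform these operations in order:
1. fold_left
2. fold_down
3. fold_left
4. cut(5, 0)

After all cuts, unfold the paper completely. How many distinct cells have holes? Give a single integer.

Answer: 8

Derivation:
Op 1 fold_left: fold axis v@8; visible region now rows[0,16) x cols[0,8) = 16x8
Op 2 fold_down: fold axis h@8; visible region now rows[8,16) x cols[0,8) = 8x8
Op 3 fold_left: fold axis v@4; visible region now rows[8,16) x cols[0,4) = 8x4
Op 4 cut(5, 0): punch at orig (13,0); cuts so far [(13, 0)]; region rows[8,16) x cols[0,4) = 8x4
Unfold 1 (reflect across v@4): 2 holes -> [(13, 0), (13, 7)]
Unfold 2 (reflect across h@8): 4 holes -> [(2, 0), (2, 7), (13, 0), (13, 7)]
Unfold 3 (reflect across v@8): 8 holes -> [(2, 0), (2, 7), (2, 8), (2, 15), (13, 0), (13, 7), (13, 8), (13, 15)]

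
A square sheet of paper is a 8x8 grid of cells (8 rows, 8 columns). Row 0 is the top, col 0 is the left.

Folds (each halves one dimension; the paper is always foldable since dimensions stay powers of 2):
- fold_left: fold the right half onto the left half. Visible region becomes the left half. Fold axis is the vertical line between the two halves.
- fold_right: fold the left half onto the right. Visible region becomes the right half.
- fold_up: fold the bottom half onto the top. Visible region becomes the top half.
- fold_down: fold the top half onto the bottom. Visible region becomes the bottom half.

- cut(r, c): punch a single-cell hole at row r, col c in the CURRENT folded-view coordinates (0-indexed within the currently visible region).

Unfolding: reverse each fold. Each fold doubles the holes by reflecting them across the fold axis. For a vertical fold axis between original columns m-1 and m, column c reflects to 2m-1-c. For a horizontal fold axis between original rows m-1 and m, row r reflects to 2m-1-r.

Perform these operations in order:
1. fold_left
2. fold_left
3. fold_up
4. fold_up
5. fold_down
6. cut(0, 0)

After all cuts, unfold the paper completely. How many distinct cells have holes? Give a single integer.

Op 1 fold_left: fold axis v@4; visible region now rows[0,8) x cols[0,4) = 8x4
Op 2 fold_left: fold axis v@2; visible region now rows[0,8) x cols[0,2) = 8x2
Op 3 fold_up: fold axis h@4; visible region now rows[0,4) x cols[0,2) = 4x2
Op 4 fold_up: fold axis h@2; visible region now rows[0,2) x cols[0,2) = 2x2
Op 5 fold_down: fold axis h@1; visible region now rows[1,2) x cols[0,2) = 1x2
Op 6 cut(0, 0): punch at orig (1,0); cuts so far [(1, 0)]; region rows[1,2) x cols[0,2) = 1x2
Unfold 1 (reflect across h@1): 2 holes -> [(0, 0), (1, 0)]
Unfold 2 (reflect across h@2): 4 holes -> [(0, 0), (1, 0), (2, 0), (3, 0)]
Unfold 3 (reflect across h@4): 8 holes -> [(0, 0), (1, 0), (2, 0), (3, 0), (4, 0), (5, 0), (6, 0), (7, 0)]
Unfold 4 (reflect across v@2): 16 holes -> [(0, 0), (0, 3), (1, 0), (1, 3), (2, 0), (2, 3), (3, 0), (3, 3), (4, 0), (4, 3), (5, 0), (5, 3), (6, 0), (6, 3), (7, 0), (7, 3)]
Unfold 5 (reflect across v@4): 32 holes -> [(0, 0), (0, 3), (0, 4), (0, 7), (1, 0), (1, 3), (1, 4), (1, 7), (2, 0), (2, 3), (2, 4), (2, 7), (3, 0), (3, 3), (3, 4), (3, 7), (4, 0), (4, 3), (4, 4), (4, 7), (5, 0), (5, 3), (5, 4), (5, 7), (6, 0), (6, 3), (6, 4), (6, 7), (7, 0), (7, 3), (7, 4), (7, 7)]

Answer: 32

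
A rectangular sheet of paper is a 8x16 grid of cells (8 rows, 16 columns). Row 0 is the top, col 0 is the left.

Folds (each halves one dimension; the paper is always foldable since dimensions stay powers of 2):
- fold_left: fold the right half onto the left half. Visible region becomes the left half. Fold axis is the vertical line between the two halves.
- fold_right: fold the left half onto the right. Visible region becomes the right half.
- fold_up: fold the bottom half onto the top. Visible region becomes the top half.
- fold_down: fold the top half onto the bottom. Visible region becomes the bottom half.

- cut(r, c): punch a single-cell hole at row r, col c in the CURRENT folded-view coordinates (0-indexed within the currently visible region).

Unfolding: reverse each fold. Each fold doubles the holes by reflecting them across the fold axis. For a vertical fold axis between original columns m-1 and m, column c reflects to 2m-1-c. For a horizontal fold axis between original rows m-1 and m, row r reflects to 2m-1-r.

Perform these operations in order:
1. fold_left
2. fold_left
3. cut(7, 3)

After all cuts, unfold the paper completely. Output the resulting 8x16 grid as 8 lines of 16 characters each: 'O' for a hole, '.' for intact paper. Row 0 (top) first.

Op 1 fold_left: fold axis v@8; visible region now rows[0,8) x cols[0,8) = 8x8
Op 2 fold_left: fold axis v@4; visible region now rows[0,8) x cols[0,4) = 8x4
Op 3 cut(7, 3): punch at orig (7,3); cuts so far [(7, 3)]; region rows[0,8) x cols[0,4) = 8x4
Unfold 1 (reflect across v@4): 2 holes -> [(7, 3), (7, 4)]
Unfold 2 (reflect across v@8): 4 holes -> [(7, 3), (7, 4), (7, 11), (7, 12)]

Answer: ................
................
................
................
................
................
................
...OO......OO...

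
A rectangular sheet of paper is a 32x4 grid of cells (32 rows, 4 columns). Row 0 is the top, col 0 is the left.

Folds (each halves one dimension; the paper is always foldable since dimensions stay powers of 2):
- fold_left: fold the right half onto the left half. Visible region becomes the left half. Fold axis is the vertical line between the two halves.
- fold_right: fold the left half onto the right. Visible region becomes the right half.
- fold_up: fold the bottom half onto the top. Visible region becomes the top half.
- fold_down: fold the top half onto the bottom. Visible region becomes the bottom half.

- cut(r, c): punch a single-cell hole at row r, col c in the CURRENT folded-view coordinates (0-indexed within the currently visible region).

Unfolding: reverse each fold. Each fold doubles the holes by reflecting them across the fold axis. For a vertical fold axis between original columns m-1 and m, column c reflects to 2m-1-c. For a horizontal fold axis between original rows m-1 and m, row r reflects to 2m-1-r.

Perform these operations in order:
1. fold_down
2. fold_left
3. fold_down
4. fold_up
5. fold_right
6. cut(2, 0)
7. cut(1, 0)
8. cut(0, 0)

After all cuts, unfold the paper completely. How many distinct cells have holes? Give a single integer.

Answer: 96

Derivation:
Op 1 fold_down: fold axis h@16; visible region now rows[16,32) x cols[0,4) = 16x4
Op 2 fold_left: fold axis v@2; visible region now rows[16,32) x cols[0,2) = 16x2
Op 3 fold_down: fold axis h@24; visible region now rows[24,32) x cols[0,2) = 8x2
Op 4 fold_up: fold axis h@28; visible region now rows[24,28) x cols[0,2) = 4x2
Op 5 fold_right: fold axis v@1; visible region now rows[24,28) x cols[1,2) = 4x1
Op 6 cut(2, 0): punch at orig (26,1); cuts so far [(26, 1)]; region rows[24,28) x cols[1,2) = 4x1
Op 7 cut(1, 0): punch at orig (25,1); cuts so far [(25, 1), (26, 1)]; region rows[24,28) x cols[1,2) = 4x1
Op 8 cut(0, 0): punch at orig (24,1); cuts so far [(24, 1), (25, 1), (26, 1)]; region rows[24,28) x cols[1,2) = 4x1
Unfold 1 (reflect across v@1): 6 holes -> [(24, 0), (24, 1), (25, 0), (25, 1), (26, 0), (26, 1)]
Unfold 2 (reflect across h@28): 12 holes -> [(24, 0), (24, 1), (25, 0), (25, 1), (26, 0), (26, 1), (29, 0), (29, 1), (30, 0), (30, 1), (31, 0), (31, 1)]
Unfold 3 (reflect across h@24): 24 holes -> [(16, 0), (16, 1), (17, 0), (17, 1), (18, 0), (18, 1), (21, 0), (21, 1), (22, 0), (22, 1), (23, 0), (23, 1), (24, 0), (24, 1), (25, 0), (25, 1), (26, 0), (26, 1), (29, 0), (29, 1), (30, 0), (30, 1), (31, 0), (31, 1)]
Unfold 4 (reflect across v@2): 48 holes -> [(16, 0), (16, 1), (16, 2), (16, 3), (17, 0), (17, 1), (17, 2), (17, 3), (18, 0), (18, 1), (18, 2), (18, 3), (21, 0), (21, 1), (21, 2), (21, 3), (22, 0), (22, 1), (22, 2), (22, 3), (23, 0), (23, 1), (23, 2), (23, 3), (24, 0), (24, 1), (24, 2), (24, 3), (25, 0), (25, 1), (25, 2), (25, 3), (26, 0), (26, 1), (26, 2), (26, 3), (29, 0), (29, 1), (29, 2), (29, 3), (30, 0), (30, 1), (30, 2), (30, 3), (31, 0), (31, 1), (31, 2), (31, 3)]
Unfold 5 (reflect across h@16): 96 holes -> [(0, 0), (0, 1), (0, 2), (0, 3), (1, 0), (1, 1), (1, 2), (1, 3), (2, 0), (2, 1), (2, 2), (2, 3), (5, 0), (5, 1), (5, 2), (5, 3), (6, 0), (6, 1), (6, 2), (6, 3), (7, 0), (7, 1), (7, 2), (7, 3), (8, 0), (8, 1), (8, 2), (8, 3), (9, 0), (9, 1), (9, 2), (9, 3), (10, 0), (10, 1), (10, 2), (10, 3), (13, 0), (13, 1), (13, 2), (13, 3), (14, 0), (14, 1), (14, 2), (14, 3), (15, 0), (15, 1), (15, 2), (15, 3), (16, 0), (16, 1), (16, 2), (16, 3), (17, 0), (17, 1), (17, 2), (17, 3), (18, 0), (18, 1), (18, 2), (18, 3), (21, 0), (21, 1), (21, 2), (21, 3), (22, 0), (22, 1), (22, 2), (22, 3), (23, 0), (23, 1), (23, 2), (23, 3), (24, 0), (24, 1), (24, 2), (24, 3), (25, 0), (25, 1), (25, 2), (25, 3), (26, 0), (26, 1), (26, 2), (26, 3), (29, 0), (29, 1), (29, 2), (29, 3), (30, 0), (30, 1), (30, 2), (30, 3), (31, 0), (31, 1), (31, 2), (31, 3)]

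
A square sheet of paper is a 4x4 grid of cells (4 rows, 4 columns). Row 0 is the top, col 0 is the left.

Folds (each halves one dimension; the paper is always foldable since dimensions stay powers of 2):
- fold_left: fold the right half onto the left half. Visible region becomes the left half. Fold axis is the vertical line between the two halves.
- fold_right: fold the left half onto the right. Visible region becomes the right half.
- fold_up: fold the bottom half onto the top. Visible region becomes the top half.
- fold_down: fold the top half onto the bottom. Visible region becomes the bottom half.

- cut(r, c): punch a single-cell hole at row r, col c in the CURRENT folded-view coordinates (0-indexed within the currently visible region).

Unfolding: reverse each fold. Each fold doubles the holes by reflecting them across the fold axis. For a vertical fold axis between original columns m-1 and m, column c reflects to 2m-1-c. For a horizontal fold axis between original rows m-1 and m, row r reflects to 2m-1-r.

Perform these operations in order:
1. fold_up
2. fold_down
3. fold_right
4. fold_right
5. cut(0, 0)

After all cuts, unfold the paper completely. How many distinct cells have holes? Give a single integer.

Op 1 fold_up: fold axis h@2; visible region now rows[0,2) x cols[0,4) = 2x4
Op 2 fold_down: fold axis h@1; visible region now rows[1,2) x cols[0,4) = 1x4
Op 3 fold_right: fold axis v@2; visible region now rows[1,2) x cols[2,4) = 1x2
Op 4 fold_right: fold axis v@3; visible region now rows[1,2) x cols[3,4) = 1x1
Op 5 cut(0, 0): punch at orig (1,3); cuts so far [(1, 3)]; region rows[1,2) x cols[3,4) = 1x1
Unfold 1 (reflect across v@3): 2 holes -> [(1, 2), (1, 3)]
Unfold 2 (reflect across v@2): 4 holes -> [(1, 0), (1, 1), (1, 2), (1, 3)]
Unfold 3 (reflect across h@1): 8 holes -> [(0, 0), (0, 1), (0, 2), (0, 3), (1, 0), (1, 1), (1, 2), (1, 3)]
Unfold 4 (reflect across h@2): 16 holes -> [(0, 0), (0, 1), (0, 2), (0, 3), (1, 0), (1, 1), (1, 2), (1, 3), (2, 0), (2, 1), (2, 2), (2, 3), (3, 0), (3, 1), (3, 2), (3, 3)]

Answer: 16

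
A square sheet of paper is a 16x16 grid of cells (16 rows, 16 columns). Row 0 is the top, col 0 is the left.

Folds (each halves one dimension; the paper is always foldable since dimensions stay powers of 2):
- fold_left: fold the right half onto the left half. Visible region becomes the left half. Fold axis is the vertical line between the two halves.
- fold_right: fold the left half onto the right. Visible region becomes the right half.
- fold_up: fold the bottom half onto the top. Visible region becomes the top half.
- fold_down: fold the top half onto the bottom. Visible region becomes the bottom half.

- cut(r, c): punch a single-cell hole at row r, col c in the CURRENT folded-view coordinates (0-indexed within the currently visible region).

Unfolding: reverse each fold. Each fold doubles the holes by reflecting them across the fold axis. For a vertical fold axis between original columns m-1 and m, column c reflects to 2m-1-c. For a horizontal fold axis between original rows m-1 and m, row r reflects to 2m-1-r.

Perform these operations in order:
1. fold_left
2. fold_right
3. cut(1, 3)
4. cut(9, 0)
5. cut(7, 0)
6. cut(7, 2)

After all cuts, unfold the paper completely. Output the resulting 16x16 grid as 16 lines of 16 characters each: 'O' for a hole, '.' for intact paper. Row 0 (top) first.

Answer: ................
O......OO......O
................
................
................
................
................
.O.OO.O..O.OO.O.
................
...OO......OO...
................
................
................
................
................
................

Derivation:
Op 1 fold_left: fold axis v@8; visible region now rows[0,16) x cols[0,8) = 16x8
Op 2 fold_right: fold axis v@4; visible region now rows[0,16) x cols[4,8) = 16x4
Op 3 cut(1, 3): punch at orig (1,7); cuts so far [(1, 7)]; region rows[0,16) x cols[4,8) = 16x4
Op 4 cut(9, 0): punch at orig (9,4); cuts so far [(1, 7), (9, 4)]; region rows[0,16) x cols[4,8) = 16x4
Op 5 cut(7, 0): punch at orig (7,4); cuts so far [(1, 7), (7, 4), (9, 4)]; region rows[0,16) x cols[4,8) = 16x4
Op 6 cut(7, 2): punch at orig (7,6); cuts so far [(1, 7), (7, 4), (7, 6), (9, 4)]; region rows[0,16) x cols[4,8) = 16x4
Unfold 1 (reflect across v@4): 8 holes -> [(1, 0), (1, 7), (7, 1), (7, 3), (7, 4), (7, 6), (9, 3), (9, 4)]
Unfold 2 (reflect across v@8): 16 holes -> [(1, 0), (1, 7), (1, 8), (1, 15), (7, 1), (7, 3), (7, 4), (7, 6), (7, 9), (7, 11), (7, 12), (7, 14), (9, 3), (9, 4), (9, 11), (9, 12)]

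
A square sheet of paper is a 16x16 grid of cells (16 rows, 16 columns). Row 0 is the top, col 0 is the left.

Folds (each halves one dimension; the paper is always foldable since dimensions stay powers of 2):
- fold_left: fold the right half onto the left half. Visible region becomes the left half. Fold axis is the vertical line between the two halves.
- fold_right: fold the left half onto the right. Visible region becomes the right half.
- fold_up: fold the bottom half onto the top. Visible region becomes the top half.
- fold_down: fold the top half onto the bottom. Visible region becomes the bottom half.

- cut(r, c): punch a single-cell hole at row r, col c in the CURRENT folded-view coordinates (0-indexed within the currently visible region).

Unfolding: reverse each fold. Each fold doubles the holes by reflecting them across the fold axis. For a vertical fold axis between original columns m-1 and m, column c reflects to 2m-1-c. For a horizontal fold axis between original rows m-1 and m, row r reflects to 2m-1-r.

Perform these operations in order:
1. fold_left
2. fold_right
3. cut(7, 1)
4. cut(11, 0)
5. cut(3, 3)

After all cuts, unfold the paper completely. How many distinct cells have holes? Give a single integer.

Answer: 12

Derivation:
Op 1 fold_left: fold axis v@8; visible region now rows[0,16) x cols[0,8) = 16x8
Op 2 fold_right: fold axis v@4; visible region now rows[0,16) x cols[4,8) = 16x4
Op 3 cut(7, 1): punch at orig (7,5); cuts so far [(7, 5)]; region rows[0,16) x cols[4,8) = 16x4
Op 4 cut(11, 0): punch at orig (11,4); cuts so far [(7, 5), (11, 4)]; region rows[0,16) x cols[4,8) = 16x4
Op 5 cut(3, 3): punch at orig (3,7); cuts so far [(3, 7), (7, 5), (11, 4)]; region rows[0,16) x cols[4,8) = 16x4
Unfold 1 (reflect across v@4): 6 holes -> [(3, 0), (3, 7), (7, 2), (7, 5), (11, 3), (11, 4)]
Unfold 2 (reflect across v@8): 12 holes -> [(3, 0), (3, 7), (3, 8), (3, 15), (7, 2), (7, 5), (7, 10), (7, 13), (11, 3), (11, 4), (11, 11), (11, 12)]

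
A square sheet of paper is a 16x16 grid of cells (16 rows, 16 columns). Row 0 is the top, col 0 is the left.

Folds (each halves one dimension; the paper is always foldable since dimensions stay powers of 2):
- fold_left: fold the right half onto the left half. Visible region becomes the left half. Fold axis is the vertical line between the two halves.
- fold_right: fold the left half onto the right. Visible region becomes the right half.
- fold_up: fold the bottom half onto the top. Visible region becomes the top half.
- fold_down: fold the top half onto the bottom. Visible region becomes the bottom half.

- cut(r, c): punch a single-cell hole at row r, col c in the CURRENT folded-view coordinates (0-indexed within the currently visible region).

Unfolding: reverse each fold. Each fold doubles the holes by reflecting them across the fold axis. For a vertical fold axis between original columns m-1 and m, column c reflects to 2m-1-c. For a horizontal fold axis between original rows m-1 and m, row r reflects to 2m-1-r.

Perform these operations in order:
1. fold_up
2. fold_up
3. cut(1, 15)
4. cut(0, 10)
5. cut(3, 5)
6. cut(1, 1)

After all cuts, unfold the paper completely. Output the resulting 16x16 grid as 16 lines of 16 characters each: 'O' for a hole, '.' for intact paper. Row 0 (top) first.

Answer: ..........O.....
.O.............O
................
.....O..........
.....O..........
................
.O.............O
..........O.....
..........O.....
.O.............O
................
.....O..........
.....O..........
................
.O.............O
..........O.....

Derivation:
Op 1 fold_up: fold axis h@8; visible region now rows[0,8) x cols[0,16) = 8x16
Op 2 fold_up: fold axis h@4; visible region now rows[0,4) x cols[0,16) = 4x16
Op 3 cut(1, 15): punch at orig (1,15); cuts so far [(1, 15)]; region rows[0,4) x cols[0,16) = 4x16
Op 4 cut(0, 10): punch at orig (0,10); cuts so far [(0, 10), (1, 15)]; region rows[0,4) x cols[0,16) = 4x16
Op 5 cut(3, 5): punch at orig (3,5); cuts so far [(0, 10), (1, 15), (3, 5)]; region rows[0,4) x cols[0,16) = 4x16
Op 6 cut(1, 1): punch at orig (1,1); cuts so far [(0, 10), (1, 1), (1, 15), (3, 5)]; region rows[0,4) x cols[0,16) = 4x16
Unfold 1 (reflect across h@4): 8 holes -> [(0, 10), (1, 1), (1, 15), (3, 5), (4, 5), (6, 1), (6, 15), (7, 10)]
Unfold 2 (reflect across h@8): 16 holes -> [(0, 10), (1, 1), (1, 15), (3, 5), (4, 5), (6, 1), (6, 15), (7, 10), (8, 10), (9, 1), (9, 15), (11, 5), (12, 5), (14, 1), (14, 15), (15, 10)]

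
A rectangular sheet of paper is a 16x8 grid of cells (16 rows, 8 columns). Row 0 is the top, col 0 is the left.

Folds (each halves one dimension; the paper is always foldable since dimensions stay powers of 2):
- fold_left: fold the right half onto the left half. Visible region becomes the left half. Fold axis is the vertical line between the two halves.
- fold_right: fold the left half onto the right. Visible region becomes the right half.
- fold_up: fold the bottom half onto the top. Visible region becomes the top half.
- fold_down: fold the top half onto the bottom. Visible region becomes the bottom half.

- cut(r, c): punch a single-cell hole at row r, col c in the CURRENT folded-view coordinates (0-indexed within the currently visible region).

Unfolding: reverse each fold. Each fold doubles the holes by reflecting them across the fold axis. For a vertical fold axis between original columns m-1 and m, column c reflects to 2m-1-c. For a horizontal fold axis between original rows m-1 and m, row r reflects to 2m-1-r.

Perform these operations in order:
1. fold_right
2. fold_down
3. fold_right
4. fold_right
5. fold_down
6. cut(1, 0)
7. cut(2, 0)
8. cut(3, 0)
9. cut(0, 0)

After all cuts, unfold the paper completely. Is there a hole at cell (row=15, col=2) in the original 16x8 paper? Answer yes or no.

Answer: yes

Derivation:
Op 1 fold_right: fold axis v@4; visible region now rows[0,16) x cols[4,8) = 16x4
Op 2 fold_down: fold axis h@8; visible region now rows[8,16) x cols[4,8) = 8x4
Op 3 fold_right: fold axis v@6; visible region now rows[8,16) x cols[6,8) = 8x2
Op 4 fold_right: fold axis v@7; visible region now rows[8,16) x cols[7,8) = 8x1
Op 5 fold_down: fold axis h@12; visible region now rows[12,16) x cols[7,8) = 4x1
Op 6 cut(1, 0): punch at orig (13,7); cuts so far [(13, 7)]; region rows[12,16) x cols[7,8) = 4x1
Op 7 cut(2, 0): punch at orig (14,7); cuts so far [(13, 7), (14, 7)]; region rows[12,16) x cols[7,8) = 4x1
Op 8 cut(3, 0): punch at orig (15,7); cuts so far [(13, 7), (14, 7), (15, 7)]; region rows[12,16) x cols[7,8) = 4x1
Op 9 cut(0, 0): punch at orig (12,7); cuts so far [(12, 7), (13, 7), (14, 7), (15, 7)]; region rows[12,16) x cols[7,8) = 4x1
Unfold 1 (reflect across h@12): 8 holes -> [(8, 7), (9, 7), (10, 7), (11, 7), (12, 7), (13, 7), (14, 7), (15, 7)]
Unfold 2 (reflect across v@7): 16 holes -> [(8, 6), (8, 7), (9, 6), (9, 7), (10, 6), (10, 7), (11, 6), (11, 7), (12, 6), (12, 7), (13, 6), (13, 7), (14, 6), (14, 7), (15, 6), (15, 7)]
Unfold 3 (reflect across v@6): 32 holes -> [(8, 4), (8, 5), (8, 6), (8, 7), (9, 4), (9, 5), (9, 6), (9, 7), (10, 4), (10, 5), (10, 6), (10, 7), (11, 4), (11, 5), (11, 6), (11, 7), (12, 4), (12, 5), (12, 6), (12, 7), (13, 4), (13, 5), (13, 6), (13, 7), (14, 4), (14, 5), (14, 6), (14, 7), (15, 4), (15, 5), (15, 6), (15, 7)]
Unfold 4 (reflect across h@8): 64 holes -> [(0, 4), (0, 5), (0, 6), (0, 7), (1, 4), (1, 5), (1, 6), (1, 7), (2, 4), (2, 5), (2, 6), (2, 7), (3, 4), (3, 5), (3, 6), (3, 7), (4, 4), (4, 5), (4, 6), (4, 7), (5, 4), (5, 5), (5, 6), (5, 7), (6, 4), (6, 5), (6, 6), (6, 7), (7, 4), (7, 5), (7, 6), (7, 7), (8, 4), (8, 5), (8, 6), (8, 7), (9, 4), (9, 5), (9, 6), (9, 7), (10, 4), (10, 5), (10, 6), (10, 7), (11, 4), (11, 5), (11, 6), (11, 7), (12, 4), (12, 5), (12, 6), (12, 7), (13, 4), (13, 5), (13, 6), (13, 7), (14, 4), (14, 5), (14, 6), (14, 7), (15, 4), (15, 5), (15, 6), (15, 7)]
Unfold 5 (reflect across v@4): 128 holes -> [(0, 0), (0, 1), (0, 2), (0, 3), (0, 4), (0, 5), (0, 6), (0, 7), (1, 0), (1, 1), (1, 2), (1, 3), (1, 4), (1, 5), (1, 6), (1, 7), (2, 0), (2, 1), (2, 2), (2, 3), (2, 4), (2, 5), (2, 6), (2, 7), (3, 0), (3, 1), (3, 2), (3, 3), (3, 4), (3, 5), (3, 6), (3, 7), (4, 0), (4, 1), (4, 2), (4, 3), (4, 4), (4, 5), (4, 6), (4, 7), (5, 0), (5, 1), (5, 2), (5, 3), (5, 4), (5, 5), (5, 6), (5, 7), (6, 0), (6, 1), (6, 2), (6, 3), (6, 4), (6, 5), (6, 6), (6, 7), (7, 0), (7, 1), (7, 2), (7, 3), (7, 4), (7, 5), (7, 6), (7, 7), (8, 0), (8, 1), (8, 2), (8, 3), (8, 4), (8, 5), (8, 6), (8, 7), (9, 0), (9, 1), (9, 2), (9, 3), (9, 4), (9, 5), (9, 6), (9, 7), (10, 0), (10, 1), (10, 2), (10, 3), (10, 4), (10, 5), (10, 6), (10, 7), (11, 0), (11, 1), (11, 2), (11, 3), (11, 4), (11, 5), (11, 6), (11, 7), (12, 0), (12, 1), (12, 2), (12, 3), (12, 4), (12, 5), (12, 6), (12, 7), (13, 0), (13, 1), (13, 2), (13, 3), (13, 4), (13, 5), (13, 6), (13, 7), (14, 0), (14, 1), (14, 2), (14, 3), (14, 4), (14, 5), (14, 6), (14, 7), (15, 0), (15, 1), (15, 2), (15, 3), (15, 4), (15, 5), (15, 6), (15, 7)]
Holes: [(0, 0), (0, 1), (0, 2), (0, 3), (0, 4), (0, 5), (0, 6), (0, 7), (1, 0), (1, 1), (1, 2), (1, 3), (1, 4), (1, 5), (1, 6), (1, 7), (2, 0), (2, 1), (2, 2), (2, 3), (2, 4), (2, 5), (2, 6), (2, 7), (3, 0), (3, 1), (3, 2), (3, 3), (3, 4), (3, 5), (3, 6), (3, 7), (4, 0), (4, 1), (4, 2), (4, 3), (4, 4), (4, 5), (4, 6), (4, 7), (5, 0), (5, 1), (5, 2), (5, 3), (5, 4), (5, 5), (5, 6), (5, 7), (6, 0), (6, 1), (6, 2), (6, 3), (6, 4), (6, 5), (6, 6), (6, 7), (7, 0), (7, 1), (7, 2), (7, 3), (7, 4), (7, 5), (7, 6), (7, 7), (8, 0), (8, 1), (8, 2), (8, 3), (8, 4), (8, 5), (8, 6), (8, 7), (9, 0), (9, 1), (9, 2), (9, 3), (9, 4), (9, 5), (9, 6), (9, 7), (10, 0), (10, 1), (10, 2), (10, 3), (10, 4), (10, 5), (10, 6), (10, 7), (11, 0), (11, 1), (11, 2), (11, 3), (11, 4), (11, 5), (11, 6), (11, 7), (12, 0), (12, 1), (12, 2), (12, 3), (12, 4), (12, 5), (12, 6), (12, 7), (13, 0), (13, 1), (13, 2), (13, 3), (13, 4), (13, 5), (13, 6), (13, 7), (14, 0), (14, 1), (14, 2), (14, 3), (14, 4), (14, 5), (14, 6), (14, 7), (15, 0), (15, 1), (15, 2), (15, 3), (15, 4), (15, 5), (15, 6), (15, 7)]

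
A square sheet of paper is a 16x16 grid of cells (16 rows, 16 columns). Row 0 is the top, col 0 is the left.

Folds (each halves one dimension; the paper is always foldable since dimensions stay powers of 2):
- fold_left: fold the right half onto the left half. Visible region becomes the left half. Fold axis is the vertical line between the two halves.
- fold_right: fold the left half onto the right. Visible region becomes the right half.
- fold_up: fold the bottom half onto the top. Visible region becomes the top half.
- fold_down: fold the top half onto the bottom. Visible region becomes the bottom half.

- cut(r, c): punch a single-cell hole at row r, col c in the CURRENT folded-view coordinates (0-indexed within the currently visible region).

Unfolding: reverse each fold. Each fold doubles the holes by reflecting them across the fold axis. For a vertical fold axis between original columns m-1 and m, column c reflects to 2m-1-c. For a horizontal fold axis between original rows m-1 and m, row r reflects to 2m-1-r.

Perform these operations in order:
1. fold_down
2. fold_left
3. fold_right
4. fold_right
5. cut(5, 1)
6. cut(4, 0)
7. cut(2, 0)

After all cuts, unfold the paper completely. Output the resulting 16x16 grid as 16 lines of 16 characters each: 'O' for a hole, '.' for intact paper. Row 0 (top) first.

Answer: ................
................
O..OO..OO..OO..O
.OO..OO..OO..OO.
................
.OO..OO..OO..OO.
................
................
................
................
.OO..OO..OO..OO.
................
.OO..OO..OO..OO.
O..OO..OO..OO..O
................
................

Derivation:
Op 1 fold_down: fold axis h@8; visible region now rows[8,16) x cols[0,16) = 8x16
Op 2 fold_left: fold axis v@8; visible region now rows[8,16) x cols[0,8) = 8x8
Op 3 fold_right: fold axis v@4; visible region now rows[8,16) x cols[4,8) = 8x4
Op 4 fold_right: fold axis v@6; visible region now rows[8,16) x cols[6,8) = 8x2
Op 5 cut(5, 1): punch at orig (13,7); cuts so far [(13, 7)]; region rows[8,16) x cols[6,8) = 8x2
Op 6 cut(4, 0): punch at orig (12,6); cuts so far [(12, 6), (13, 7)]; region rows[8,16) x cols[6,8) = 8x2
Op 7 cut(2, 0): punch at orig (10,6); cuts so far [(10, 6), (12, 6), (13, 7)]; region rows[8,16) x cols[6,8) = 8x2
Unfold 1 (reflect across v@6): 6 holes -> [(10, 5), (10, 6), (12, 5), (12, 6), (13, 4), (13, 7)]
Unfold 2 (reflect across v@4): 12 holes -> [(10, 1), (10, 2), (10, 5), (10, 6), (12, 1), (12, 2), (12, 5), (12, 6), (13, 0), (13, 3), (13, 4), (13, 7)]
Unfold 3 (reflect across v@8): 24 holes -> [(10, 1), (10, 2), (10, 5), (10, 6), (10, 9), (10, 10), (10, 13), (10, 14), (12, 1), (12, 2), (12, 5), (12, 6), (12, 9), (12, 10), (12, 13), (12, 14), (13, 0), (13, 3), (13, 4), (13, 7), (13, 8), (13, 11), (13, 12), (13, 15)]
Unfold 4 (reflect across h@8): 48 holes -> [(2, 0), (2, 3), (2, 4), (2, 7), (2, 8), (2, 11), (2, 12), (2, 15), (3, 1), (3, 2), (3, 5), (3, 6), (3, 9), (3, 10), (3, 13), (3, 14), (5, 1), (5, 2), (5, 5), (5, 6), (5, 9), (5, 10), (5, 13), (5, 14), (10, 1), (10, 2), (10, 5), (10, 6), (10, 9), (10, 10), (10, 13), (10, 14), (12, 1), (12, 2), (12, 5), (12, 6), (12, 9), (12, 10), (12, 13), (12, 14), (13, 0), (13, 3), (13, 4), (13, 7), (13, 8), (13, 11), (13, 12), (13, 15)]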